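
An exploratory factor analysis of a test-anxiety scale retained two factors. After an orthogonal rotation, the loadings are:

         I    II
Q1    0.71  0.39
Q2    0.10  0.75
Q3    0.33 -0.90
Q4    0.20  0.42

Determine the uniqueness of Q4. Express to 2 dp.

0.78

h² = 0.20² + 0.42² = 0.0400 + 0.1764 = 0.2164
Uniqueness u² = 1 − h² = 1 − 0.2164 = 0.7836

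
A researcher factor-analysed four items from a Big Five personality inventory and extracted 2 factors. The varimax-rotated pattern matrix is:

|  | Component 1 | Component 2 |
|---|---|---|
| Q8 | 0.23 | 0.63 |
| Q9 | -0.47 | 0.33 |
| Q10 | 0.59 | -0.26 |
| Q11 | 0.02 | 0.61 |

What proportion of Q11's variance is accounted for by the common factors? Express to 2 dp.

0.37

h² = 0.02² + 0.61² = 0.0004 + 0.3721 = 0.3725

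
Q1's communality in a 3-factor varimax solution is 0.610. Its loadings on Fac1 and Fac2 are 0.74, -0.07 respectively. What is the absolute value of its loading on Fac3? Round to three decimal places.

Under orthogonal rotation h² = Σλ², so λ_Fac3² = h² − (0.5525) = 0.610 − 0.5525 = 0.0575.
|λ| = √0.0575 = 0.2398.

0.240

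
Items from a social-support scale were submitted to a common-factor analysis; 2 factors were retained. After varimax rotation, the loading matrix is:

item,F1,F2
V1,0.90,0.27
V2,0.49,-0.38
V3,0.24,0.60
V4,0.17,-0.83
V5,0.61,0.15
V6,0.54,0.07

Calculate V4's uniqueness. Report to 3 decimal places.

h² = 0.17² + (-0.83)² = 0.0289 + 0.6889 = 0.7178
Uniqueness u² = 1 − h² = 1 − 0.7178 = 0.2822

0.282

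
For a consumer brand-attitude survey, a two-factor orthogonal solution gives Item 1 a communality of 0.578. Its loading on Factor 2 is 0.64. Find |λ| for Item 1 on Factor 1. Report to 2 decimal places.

0.41

Under orthogonal rotation h² = Σλ², so λ_Factor 1² = h² − (0.4096) = 0.578 − 0.4096 = 0.1684.
|λ| = √0.1684 = 0.4104.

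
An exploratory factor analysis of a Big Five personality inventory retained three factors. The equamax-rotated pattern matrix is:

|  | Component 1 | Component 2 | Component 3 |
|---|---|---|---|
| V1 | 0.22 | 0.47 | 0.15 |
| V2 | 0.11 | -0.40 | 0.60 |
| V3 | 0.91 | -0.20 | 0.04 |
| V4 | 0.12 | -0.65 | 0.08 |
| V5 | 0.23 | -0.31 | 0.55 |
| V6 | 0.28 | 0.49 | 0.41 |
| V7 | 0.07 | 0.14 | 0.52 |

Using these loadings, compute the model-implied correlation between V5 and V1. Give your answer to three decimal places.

r̂ = Σ λ_i·λ_j across factors = (0.23)(0.22) + (-0.31)(0.47) + (0.55)(0.15)
  = +0.0506 -0.1457 +0.0825 = -0.0126

-0.013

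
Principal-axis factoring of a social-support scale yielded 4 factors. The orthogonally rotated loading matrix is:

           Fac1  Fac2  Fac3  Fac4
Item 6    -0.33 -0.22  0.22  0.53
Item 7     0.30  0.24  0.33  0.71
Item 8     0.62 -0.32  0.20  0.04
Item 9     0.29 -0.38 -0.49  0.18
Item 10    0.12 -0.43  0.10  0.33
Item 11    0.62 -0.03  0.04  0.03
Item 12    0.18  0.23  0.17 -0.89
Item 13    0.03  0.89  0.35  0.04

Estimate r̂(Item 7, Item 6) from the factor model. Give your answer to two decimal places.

r̂ = Σ λ_i·λ_j across factors = (0.30)(-0.33) + (0.24)(-0.22) + (0.33)(0.22) + (0.71)(0.53)
  = -0.0990 -0.0528 +0.0726 +0.3763 = 0.2971

0.30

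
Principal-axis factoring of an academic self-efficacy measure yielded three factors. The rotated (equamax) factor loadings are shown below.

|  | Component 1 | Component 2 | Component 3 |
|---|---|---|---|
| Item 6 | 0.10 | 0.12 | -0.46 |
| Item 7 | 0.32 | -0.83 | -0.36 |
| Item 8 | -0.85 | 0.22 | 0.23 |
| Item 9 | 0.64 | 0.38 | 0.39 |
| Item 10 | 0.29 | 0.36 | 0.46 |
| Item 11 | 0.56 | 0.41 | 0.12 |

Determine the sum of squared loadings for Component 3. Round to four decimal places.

SS loadings for Component 3 = (-0.46)² + (-0.36)² + 0.23² + 0.39² + 0.46² + 0.12² = 0.2116 + 0.1296 + 0.0529 + 0.1521 + 0.2116 + 0.0144 = 0.7722

0.7722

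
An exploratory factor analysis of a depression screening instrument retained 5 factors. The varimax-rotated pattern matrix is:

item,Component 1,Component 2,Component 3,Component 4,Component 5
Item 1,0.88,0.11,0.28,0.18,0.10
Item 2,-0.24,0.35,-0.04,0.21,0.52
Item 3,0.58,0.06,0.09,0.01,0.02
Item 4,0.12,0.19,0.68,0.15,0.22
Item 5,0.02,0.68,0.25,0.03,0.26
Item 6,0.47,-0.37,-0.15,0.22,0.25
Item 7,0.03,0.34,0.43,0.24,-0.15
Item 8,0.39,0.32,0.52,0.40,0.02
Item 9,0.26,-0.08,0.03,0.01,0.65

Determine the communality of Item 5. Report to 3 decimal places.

h² = 0.02² + 0.68² + 0.25² + 0.03² + 0.26² = 0.0004 + 0.4624 + 0.0625 + 0.0009 + 0.0676 = 0.5938

0.594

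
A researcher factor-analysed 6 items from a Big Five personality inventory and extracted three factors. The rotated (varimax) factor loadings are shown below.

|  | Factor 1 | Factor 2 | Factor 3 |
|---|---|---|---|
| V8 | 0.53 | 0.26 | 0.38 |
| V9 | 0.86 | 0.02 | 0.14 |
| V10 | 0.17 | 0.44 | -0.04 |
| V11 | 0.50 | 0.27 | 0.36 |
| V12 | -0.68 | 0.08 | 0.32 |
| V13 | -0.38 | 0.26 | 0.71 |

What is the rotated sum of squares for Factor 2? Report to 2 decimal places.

0.41

SS loadings for Factor 2 = 0.26² + 0.02² + 0.44² + 0.27² + 0.08² + 0.26² = 0.0676 + 0.0004 + 0.1936 + 0.0729 + 0.0064 + 0.0676 = 0.4085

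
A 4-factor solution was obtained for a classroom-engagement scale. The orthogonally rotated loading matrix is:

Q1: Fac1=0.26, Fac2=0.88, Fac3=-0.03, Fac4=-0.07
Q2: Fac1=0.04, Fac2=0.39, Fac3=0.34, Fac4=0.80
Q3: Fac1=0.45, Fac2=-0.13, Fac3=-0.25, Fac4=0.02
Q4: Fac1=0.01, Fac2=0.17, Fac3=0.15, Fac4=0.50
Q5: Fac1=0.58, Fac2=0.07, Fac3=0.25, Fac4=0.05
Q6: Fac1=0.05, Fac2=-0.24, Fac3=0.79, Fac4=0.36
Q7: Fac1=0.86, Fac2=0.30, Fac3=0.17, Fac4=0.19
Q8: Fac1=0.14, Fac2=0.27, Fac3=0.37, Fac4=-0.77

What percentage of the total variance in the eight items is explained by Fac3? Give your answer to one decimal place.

SS loadings for Fac3 = (-0.03)² + 0.34² + (-0.25)² + 0.15² + 0.25² + 0.79² + 0.17² + 0.37² = 1.0539
With 8 standardized items, total variance = 8. Proportion = 1.0539/8 = 0.1317 → 13.17%.

13.2%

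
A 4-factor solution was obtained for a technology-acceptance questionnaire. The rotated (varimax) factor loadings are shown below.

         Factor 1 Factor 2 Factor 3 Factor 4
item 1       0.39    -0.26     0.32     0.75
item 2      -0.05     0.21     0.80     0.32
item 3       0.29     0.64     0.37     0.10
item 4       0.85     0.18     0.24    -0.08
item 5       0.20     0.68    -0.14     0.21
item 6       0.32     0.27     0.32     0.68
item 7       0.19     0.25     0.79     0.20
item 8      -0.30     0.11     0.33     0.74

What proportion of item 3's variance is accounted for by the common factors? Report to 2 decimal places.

h² = 0.29² + 0.64² + 0.37² + 0.10² = 0.0841 + 0.4096 + 0.1369 + 0.0100 = 0.6406

0.64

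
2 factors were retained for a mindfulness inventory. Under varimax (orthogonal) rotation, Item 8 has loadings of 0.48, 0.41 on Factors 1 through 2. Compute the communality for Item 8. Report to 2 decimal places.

0.40

h² = 0.48² + 0.41² = 0.2304 + 0.1681 = 0.3985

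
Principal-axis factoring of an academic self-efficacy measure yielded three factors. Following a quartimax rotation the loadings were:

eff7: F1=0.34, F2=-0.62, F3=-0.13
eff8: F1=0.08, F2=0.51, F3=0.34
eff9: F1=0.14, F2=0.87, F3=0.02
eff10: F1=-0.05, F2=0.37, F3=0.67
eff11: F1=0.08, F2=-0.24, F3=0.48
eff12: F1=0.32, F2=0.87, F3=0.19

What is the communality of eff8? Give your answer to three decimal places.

0.382

h² = 0.08² + 0.51² + 0.34² = 0.0064 + 0.2601 + 0.1156 = 0.3821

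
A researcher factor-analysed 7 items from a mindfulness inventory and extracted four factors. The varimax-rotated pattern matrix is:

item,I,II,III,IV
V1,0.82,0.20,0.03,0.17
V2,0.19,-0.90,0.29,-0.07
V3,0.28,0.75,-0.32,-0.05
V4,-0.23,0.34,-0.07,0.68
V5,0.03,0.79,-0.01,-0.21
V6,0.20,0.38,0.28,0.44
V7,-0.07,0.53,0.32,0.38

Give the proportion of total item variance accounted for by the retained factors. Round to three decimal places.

0.674

Communalities: 0.7422, 0.9351, 0.7458, 0.6358, 0.6692, 0.4564, 0.5326; Σh² = 4.7171.
Total variance with 7 standardized items is 7, so the solution explains 4.7171/7 = 0.6739.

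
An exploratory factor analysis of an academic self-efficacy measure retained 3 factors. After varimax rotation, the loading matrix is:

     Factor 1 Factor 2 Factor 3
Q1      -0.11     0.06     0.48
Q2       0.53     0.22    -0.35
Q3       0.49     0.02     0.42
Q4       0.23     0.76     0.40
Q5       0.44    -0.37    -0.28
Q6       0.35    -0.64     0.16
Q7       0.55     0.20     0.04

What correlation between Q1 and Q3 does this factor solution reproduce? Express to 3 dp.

r̂ = Σ λ_i·λ_j across factors = (-0.11)(0.49) + (0.06)(0.02) + (0.48)(0.42)
  = -0.0539 +0.0012 +0.2016 = 0.1489

0.149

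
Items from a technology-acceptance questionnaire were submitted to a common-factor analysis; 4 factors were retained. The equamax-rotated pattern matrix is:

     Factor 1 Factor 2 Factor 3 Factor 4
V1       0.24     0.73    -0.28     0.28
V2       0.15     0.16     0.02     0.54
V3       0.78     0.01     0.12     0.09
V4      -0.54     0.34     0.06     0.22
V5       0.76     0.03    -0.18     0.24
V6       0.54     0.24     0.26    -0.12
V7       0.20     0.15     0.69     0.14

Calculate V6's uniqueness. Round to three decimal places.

h² = 0.54² + 0.24² + 0.26² + (-0.12)² = 0.2916 + 0.0576 + 0.0676 + 0.0144 = 0.4312
Uniqueness u² = 1 − h² = 1 − 0.4312 = 0.5688

0.569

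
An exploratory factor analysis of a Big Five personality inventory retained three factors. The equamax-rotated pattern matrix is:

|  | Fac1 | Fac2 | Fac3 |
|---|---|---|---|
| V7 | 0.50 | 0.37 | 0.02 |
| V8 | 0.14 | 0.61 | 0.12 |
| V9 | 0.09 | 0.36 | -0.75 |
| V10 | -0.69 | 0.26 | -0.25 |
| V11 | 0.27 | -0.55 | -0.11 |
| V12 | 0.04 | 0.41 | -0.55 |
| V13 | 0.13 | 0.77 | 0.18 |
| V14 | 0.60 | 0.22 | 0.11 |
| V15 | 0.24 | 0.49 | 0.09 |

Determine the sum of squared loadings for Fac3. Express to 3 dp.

1.007

SS loadings for Fac3 = 0.02² + 0.12² + (-0.75)² + (-0.25)² + (-0.11)² + (-0.55)² + 0.18² + 0.11² + 0.09² = 0.0004 + 0.0144 + 0.5625 + 0.0625 + 0.0121 + 0.3025 + 0.0324 + 0.0121 + 0.0081 = 1.0070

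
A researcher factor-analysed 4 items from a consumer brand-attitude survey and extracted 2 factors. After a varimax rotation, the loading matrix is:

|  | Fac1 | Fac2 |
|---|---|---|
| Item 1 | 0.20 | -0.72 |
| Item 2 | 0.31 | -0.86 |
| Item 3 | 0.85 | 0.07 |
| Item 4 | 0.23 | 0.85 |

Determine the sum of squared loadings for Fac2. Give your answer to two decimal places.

1.99

SS loadings for Fac2 = (-0.72)² + (-0.86)² + 0.07² + 0.85² = 0.5184 + 0.7396 + 0.0049 + 0.7225 = 1.9854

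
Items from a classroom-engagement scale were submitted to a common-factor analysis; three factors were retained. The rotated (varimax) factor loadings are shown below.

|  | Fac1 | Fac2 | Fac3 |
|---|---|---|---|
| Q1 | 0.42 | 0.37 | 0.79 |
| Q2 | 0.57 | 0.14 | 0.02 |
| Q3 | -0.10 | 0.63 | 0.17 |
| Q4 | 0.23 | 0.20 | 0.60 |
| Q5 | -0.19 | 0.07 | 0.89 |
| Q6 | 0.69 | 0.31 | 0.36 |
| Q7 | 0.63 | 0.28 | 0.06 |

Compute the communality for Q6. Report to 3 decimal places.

h² = 0.69² + 0.31² + 0.36² = 0.4761 + 0.0961 + 0.1296 = 0.7018

0.702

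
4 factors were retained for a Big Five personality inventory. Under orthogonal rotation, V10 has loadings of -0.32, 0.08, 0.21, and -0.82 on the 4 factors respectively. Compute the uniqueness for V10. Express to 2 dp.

h² = (-0.32)² + 0.08² + 0.21² + (-0.82)² = 0.1024 + 0.0064 + 0.0441 + 0.6724 = 0.8253
Uniqueness u² = 1 − h² = 1 − 0.8253 = 0.1747

0.17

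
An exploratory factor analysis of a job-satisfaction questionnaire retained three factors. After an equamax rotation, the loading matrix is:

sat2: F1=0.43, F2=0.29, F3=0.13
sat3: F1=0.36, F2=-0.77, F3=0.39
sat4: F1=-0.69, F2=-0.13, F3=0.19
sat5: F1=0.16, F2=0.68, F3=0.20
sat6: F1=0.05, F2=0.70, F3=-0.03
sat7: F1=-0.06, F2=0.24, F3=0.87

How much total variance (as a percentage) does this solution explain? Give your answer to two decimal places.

SS loadings by factor: 0.8223, 1.7039, 1.0029; total = 3.5291.
Total variance with 6 standardized items is 6, so the solution explains 3.5291/6 = 0.5882 = 58.82%.

58.82%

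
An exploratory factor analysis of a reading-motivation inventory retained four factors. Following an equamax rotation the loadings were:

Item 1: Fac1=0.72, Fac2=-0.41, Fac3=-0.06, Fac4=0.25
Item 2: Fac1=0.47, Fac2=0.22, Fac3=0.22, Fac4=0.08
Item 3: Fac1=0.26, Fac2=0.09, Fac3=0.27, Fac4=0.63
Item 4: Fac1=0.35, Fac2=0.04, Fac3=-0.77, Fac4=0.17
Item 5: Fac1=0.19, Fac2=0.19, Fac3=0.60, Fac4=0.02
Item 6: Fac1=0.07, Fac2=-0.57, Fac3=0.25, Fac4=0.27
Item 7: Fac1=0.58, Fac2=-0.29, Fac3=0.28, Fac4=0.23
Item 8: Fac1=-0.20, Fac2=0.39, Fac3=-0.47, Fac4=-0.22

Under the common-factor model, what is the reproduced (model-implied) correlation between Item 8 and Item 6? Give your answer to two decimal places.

r̂ = Σ λ_i·λ_j across factors = (-0.20)(0.07) + (0.39)(-0.57) + (-0.47)(0.25) + (-0.22)(0.27)
  = -0.0140 -0.2223 -0.1175 -0.0594 = -0.4132

-0.41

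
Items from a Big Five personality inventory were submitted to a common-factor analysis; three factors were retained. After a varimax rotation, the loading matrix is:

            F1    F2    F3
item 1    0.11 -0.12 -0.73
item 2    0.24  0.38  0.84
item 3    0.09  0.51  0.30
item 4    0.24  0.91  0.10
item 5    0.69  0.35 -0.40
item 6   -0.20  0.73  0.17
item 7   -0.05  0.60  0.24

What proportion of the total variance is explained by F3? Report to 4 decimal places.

SS loadings for F3 = (-0.73)² + 0.84² + 0.30² + 0.10² + (-0.40)² + 0.17² + 0.24² = 1.5850
Proportion of variance = 1.5850 / 7 = 0.2264.

0.2264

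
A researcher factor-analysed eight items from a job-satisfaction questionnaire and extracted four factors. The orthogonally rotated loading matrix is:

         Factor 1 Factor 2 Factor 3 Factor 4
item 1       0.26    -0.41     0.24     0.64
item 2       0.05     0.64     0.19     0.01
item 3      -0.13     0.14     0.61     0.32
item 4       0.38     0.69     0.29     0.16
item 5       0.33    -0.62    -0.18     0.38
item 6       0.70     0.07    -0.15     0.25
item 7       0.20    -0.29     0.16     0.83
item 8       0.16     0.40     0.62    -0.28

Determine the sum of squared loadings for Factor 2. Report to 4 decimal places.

1.7068

SS loadings for Factor 2 = (-0.41)² + 0.64² + 0.14² + 0.69² + (-0.62)² + 0.07² + (-0.29)² + 0.40² = 0.1681 + 0.4096 + 0.0196 + 0.4761 + 0.3844 + 0.0049 + 0.0841 + 0.1600 = 1.7068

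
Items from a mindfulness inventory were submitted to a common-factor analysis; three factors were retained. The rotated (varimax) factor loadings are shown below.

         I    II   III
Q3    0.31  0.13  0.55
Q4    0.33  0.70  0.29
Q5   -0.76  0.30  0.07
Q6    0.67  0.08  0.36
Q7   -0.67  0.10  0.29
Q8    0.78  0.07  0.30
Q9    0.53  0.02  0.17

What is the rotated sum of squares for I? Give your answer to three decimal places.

SS loadings for I = 0.31² + 0.33² + (-0.76)² + 0.67² + (-0.67)² + 0.78² + 0.53² = 0.0961 + 0.1089 + 0.5776 + 0.4489 + 0.4489 + 0.6084 + 0.2809 = 2.5697

2.570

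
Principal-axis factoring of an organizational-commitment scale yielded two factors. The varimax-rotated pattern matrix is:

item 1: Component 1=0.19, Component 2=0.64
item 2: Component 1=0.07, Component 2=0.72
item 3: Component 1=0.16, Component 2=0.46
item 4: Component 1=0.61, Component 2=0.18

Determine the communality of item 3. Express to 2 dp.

0.24

h² = 0.16² + 0.46² = 0.0256 + 0.2116 = 0.2372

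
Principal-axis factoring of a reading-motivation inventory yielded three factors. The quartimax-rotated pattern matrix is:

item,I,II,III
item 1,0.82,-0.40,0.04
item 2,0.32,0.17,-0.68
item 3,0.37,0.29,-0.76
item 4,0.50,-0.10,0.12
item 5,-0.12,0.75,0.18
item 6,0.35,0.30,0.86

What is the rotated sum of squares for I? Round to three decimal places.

1.299

SS loadings for I = 0.82² + 0.32² + 0.37² + 0.50² + (-0.12)² + 0.35² = 0.6724 + 0.1024 + 0.1369 + 0.2500 + 0.0144 + 0.1225 = 1.2986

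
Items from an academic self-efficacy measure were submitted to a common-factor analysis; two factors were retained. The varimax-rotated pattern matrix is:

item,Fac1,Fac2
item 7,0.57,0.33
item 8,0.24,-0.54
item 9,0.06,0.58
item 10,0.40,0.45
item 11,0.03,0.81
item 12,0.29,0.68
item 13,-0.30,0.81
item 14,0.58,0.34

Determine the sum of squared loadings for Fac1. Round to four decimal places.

SS loadings for Fac1 = 0.57² + 0.24² + 0.06² + 0.40² + 0.03² + 0.29² + (-0.30)² + 0.58² = 0.3249 + 0.0576 + 0.0036 + 0.1600 + 0.0009 + 0.0841 + 0.0900 + 0.3364 = 1.0575

1.0575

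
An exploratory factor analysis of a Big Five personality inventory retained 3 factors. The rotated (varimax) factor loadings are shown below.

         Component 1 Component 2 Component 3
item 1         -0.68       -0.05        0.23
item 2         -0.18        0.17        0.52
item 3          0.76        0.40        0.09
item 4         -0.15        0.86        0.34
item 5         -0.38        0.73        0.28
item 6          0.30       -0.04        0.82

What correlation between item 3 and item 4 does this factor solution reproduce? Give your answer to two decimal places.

0.26

r̂ = Σ λ_i·λ_j across factors = (0.76)(-0.15) + (0.40)(0.86) + (0.09)(0.34)
  = -0.1140 +0.3440 +0.0306 = 0.2606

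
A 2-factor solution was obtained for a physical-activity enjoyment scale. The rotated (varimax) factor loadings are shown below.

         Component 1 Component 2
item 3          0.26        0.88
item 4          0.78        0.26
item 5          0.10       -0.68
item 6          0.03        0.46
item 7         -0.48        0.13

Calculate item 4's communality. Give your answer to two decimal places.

h² = 0.78² + 0.26² = 0.6084 + 0.0676 = 0.6760

0.68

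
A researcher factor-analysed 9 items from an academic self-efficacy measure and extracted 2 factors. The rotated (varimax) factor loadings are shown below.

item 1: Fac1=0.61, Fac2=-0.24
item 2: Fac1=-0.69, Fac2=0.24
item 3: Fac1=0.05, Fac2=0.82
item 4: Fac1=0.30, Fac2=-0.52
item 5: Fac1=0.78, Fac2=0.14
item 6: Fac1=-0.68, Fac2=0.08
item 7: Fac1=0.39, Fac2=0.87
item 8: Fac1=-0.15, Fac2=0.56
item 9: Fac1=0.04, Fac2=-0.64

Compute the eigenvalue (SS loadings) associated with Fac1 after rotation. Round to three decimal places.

2.188

SS loadings for Fac1 = 0.61² + (-0.69)² + 0.05² + 0.30² + 0.78² + (-0.68)² + 0.39² + (-0.15)² + 0.04² = 0.3721 + 0.4761 + 0.0025 + 0.0900 + 0.6084 + 0.4624 + 0.1521 + 0.0225 + 0.0016 = 2.1877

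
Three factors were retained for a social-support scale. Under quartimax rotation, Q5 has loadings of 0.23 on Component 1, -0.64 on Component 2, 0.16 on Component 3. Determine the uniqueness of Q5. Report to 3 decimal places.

0.512

h² = 0.23² + (-0.64)² + 0.16² = 0.0529 + 0.4096 + 0.0256 = 0.4881
Uniqueness u² = 1 − h² = 1 − 0.4881 = 0.5119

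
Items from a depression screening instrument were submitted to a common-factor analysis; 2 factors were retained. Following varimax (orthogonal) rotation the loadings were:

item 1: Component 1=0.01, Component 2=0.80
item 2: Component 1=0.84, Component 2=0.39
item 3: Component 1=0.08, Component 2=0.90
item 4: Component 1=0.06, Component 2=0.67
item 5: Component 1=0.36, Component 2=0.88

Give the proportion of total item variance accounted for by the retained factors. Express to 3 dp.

Communalities: 0.6401, 0.8577, 0.8164, 0.4525, 0.9040; Σh² = 3.6707.
Total variance with 5 standardized items is 5, so the solution explains 3.6707/5 = 0.7341.

0.734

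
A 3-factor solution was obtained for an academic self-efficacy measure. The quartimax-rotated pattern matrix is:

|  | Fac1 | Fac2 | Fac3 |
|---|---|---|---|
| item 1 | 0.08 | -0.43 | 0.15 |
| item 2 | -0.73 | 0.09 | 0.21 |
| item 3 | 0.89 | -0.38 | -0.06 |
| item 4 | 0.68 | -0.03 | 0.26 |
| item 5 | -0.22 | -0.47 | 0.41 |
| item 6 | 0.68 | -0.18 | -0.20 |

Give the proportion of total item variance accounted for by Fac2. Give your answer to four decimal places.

0.0986

SS loadings for Fac2 = (-0.43)² + 0.09² + (-0.38)² + (-0.03)² + (-0.47)² + (-0.18)² = 0.5916
Proportion of variance = 0.5916 / 6 = 0.0986.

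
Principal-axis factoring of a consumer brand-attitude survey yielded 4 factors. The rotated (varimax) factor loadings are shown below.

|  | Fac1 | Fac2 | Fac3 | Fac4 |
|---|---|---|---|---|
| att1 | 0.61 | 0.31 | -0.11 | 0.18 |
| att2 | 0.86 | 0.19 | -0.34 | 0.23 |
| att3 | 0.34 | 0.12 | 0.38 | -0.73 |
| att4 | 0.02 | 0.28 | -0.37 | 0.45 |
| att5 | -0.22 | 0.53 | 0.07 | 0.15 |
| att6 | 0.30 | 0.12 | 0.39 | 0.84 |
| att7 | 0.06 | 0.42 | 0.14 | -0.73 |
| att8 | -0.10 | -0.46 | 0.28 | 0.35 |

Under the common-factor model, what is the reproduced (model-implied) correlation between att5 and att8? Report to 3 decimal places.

-0.150

r̂ = Σ λ_i·λ_j across factors = (-0.22)(-0.10) + (0.53)(-0.46) + (0.07)(0.28) + (0.15)(0.35)
  = +0.0220 -0.2438 +0.0196 +0.0525 = -0.1497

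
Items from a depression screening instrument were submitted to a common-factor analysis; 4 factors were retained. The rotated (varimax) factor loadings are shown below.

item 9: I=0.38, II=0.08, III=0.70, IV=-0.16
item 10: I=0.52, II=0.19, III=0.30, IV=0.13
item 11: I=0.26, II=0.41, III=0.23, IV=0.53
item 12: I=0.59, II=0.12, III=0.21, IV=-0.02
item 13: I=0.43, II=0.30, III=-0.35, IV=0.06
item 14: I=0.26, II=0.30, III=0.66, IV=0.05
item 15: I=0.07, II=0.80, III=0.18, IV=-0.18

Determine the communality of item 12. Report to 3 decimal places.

h² = 0.59² + 0.12² + 0.21² + (-0.02)² = 0.3481 + 0.0144 + 0.0441 + 0.0004 = 0.4070

0.407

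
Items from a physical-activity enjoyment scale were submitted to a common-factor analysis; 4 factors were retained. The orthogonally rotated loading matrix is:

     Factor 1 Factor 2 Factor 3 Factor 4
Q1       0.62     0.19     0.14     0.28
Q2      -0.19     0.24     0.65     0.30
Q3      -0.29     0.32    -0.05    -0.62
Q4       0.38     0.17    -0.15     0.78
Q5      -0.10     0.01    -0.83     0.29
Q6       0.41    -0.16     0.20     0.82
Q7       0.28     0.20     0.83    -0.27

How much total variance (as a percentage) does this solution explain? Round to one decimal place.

72.5%

SS loadings by factor: 0.9055, 0.2907, 1.8849, 1.9906; total = 5.0717.
Total variance with 7 standardized items is 7, so the solution explains 5.0717/7 = 0.7245 = 72.45%.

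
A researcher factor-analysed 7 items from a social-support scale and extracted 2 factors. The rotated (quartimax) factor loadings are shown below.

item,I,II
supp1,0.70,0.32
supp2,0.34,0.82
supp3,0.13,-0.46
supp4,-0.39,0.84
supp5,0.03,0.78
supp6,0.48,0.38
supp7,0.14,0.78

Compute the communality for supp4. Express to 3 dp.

h² = (-0.39)² + 0.84² = 0.1521 + 0.7056 = 0.8577

0.858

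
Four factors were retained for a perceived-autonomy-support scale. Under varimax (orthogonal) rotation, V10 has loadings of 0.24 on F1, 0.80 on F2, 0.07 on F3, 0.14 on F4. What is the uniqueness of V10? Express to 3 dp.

0.278

h² = 0.24² + 0.80² + 0.07² + 0.14² = 0.0576 + 0.6400 + 0.0049 + 0.0196 = 0.7221
Uniqueness u² = 1 − h² = 1 − 0.7221 = 0.2779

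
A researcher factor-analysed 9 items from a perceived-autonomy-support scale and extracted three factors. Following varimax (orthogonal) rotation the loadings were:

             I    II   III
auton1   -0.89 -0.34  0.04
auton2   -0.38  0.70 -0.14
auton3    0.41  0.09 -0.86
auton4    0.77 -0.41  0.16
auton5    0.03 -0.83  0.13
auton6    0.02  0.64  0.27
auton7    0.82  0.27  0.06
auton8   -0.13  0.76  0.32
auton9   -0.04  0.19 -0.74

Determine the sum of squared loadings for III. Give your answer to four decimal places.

SS loadings for III = 0.04² + (-0.14)² + (-0.86)² + 0.16² + 0.13² + 0.27² + 0.06² + 0.32² + (-0.74)² = 0.0016 + 0.0196 + 0.7396 + 0.0256 + 0.0169 + 0.0729 + 0.0036 + 0.1024 + 0.5476 = 1.5298

1.5298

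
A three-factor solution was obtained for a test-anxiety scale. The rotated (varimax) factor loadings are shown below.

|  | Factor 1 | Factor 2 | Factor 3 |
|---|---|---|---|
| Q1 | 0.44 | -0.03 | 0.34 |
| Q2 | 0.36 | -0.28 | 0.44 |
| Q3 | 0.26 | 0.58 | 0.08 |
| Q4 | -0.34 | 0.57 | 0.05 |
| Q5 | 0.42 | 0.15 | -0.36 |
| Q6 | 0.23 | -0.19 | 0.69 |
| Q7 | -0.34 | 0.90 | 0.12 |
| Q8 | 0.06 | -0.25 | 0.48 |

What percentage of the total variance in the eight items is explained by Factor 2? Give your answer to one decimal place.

20.9%

SS loadings for Factor 2 = (-0.03)² + (-0.28)² + 0.58² + 0.57² + 0.15² + (-0.19)² + 0.90² + (-0.25)² = 1.6717
With 8 standardized items, total variance = 8. Proportion = 1.6717/8 = 0.2090 → 20.90%.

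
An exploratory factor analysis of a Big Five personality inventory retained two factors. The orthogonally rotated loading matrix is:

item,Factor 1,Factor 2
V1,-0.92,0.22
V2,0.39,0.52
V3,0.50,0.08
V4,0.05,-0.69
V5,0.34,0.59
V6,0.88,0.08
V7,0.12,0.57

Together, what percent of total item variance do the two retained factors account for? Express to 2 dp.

SS loadings by factor: 2.1554, 1.4807; total = 3.6361.
Total variance with 7 standardized items is 7, so the solution explains 3.6361/7 = 0.5194 = 51.94%.

51.94%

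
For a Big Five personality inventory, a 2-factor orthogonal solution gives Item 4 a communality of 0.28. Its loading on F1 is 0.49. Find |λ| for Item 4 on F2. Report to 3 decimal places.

0.200

Under orthogonal rotation h² = Σλ², so λ_F2² = h² − (0.2401) = 0.28 − 0.2401 = 0.0399.
|λ| = √0.0399 = 0.1997.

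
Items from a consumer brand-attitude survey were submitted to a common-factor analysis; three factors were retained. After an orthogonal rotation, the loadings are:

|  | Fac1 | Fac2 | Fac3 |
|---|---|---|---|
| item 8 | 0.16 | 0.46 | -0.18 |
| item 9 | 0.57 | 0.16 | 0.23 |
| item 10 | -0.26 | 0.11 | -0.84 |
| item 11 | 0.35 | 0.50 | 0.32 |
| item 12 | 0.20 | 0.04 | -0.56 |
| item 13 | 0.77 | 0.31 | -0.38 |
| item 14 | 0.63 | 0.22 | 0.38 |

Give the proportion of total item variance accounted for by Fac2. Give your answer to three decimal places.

0.092

SS loadings for Fac2 = 0.46² + 0.16² + 0.11² + 0.50² + 0.04² + 0.31² + 0.22² = 0.6454
Proportion of variance = 0.6454 / 7 = 0.0922.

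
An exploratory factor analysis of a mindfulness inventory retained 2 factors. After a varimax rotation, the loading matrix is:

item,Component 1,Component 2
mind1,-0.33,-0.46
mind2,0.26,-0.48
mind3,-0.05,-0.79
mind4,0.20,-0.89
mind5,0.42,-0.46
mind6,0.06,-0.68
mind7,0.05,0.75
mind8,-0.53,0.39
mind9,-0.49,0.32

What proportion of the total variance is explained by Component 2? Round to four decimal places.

0.3721

SS loadings for Component 2 = (-0.46)² + (-0.48)² + (-0.79)² + (-0.89)² + (-0.46)² + (-0.68)² + 0.75² + 0.39² + 0.32² = 3.3492
Proportion of variance = 3.3492 / 9 = 0.3721.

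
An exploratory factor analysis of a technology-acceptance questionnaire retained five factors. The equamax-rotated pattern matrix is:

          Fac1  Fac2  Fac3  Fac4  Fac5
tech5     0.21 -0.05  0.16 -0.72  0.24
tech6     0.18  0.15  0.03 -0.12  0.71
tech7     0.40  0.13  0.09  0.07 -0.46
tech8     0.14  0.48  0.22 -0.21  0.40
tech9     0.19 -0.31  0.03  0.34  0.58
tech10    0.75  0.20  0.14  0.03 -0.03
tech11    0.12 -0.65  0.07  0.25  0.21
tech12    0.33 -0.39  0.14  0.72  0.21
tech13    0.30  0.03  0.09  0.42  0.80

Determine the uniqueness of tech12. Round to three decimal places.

h² = 0.33² + (-0.39)² + 0.14² + 0.72² + 0.21² = 0.1089 + 0.1521 + 0.0196 + 0.5184 + 0.0441 = 0.8431
Uniqueness u² = 1 − h² = 1 − 0.8431 = 0.1569

0.157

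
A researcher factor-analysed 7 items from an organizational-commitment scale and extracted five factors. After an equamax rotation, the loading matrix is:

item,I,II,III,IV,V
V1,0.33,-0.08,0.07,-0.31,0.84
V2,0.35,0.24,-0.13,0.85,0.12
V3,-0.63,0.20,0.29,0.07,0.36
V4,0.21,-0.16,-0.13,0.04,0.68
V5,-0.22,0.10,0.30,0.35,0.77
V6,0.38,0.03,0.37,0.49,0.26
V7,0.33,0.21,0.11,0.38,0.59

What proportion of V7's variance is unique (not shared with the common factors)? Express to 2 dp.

0.34

h² = 0.33² + 0.21² + 0.11² + 0.38² + 0.59² = 0.1089 + 0.0441 + 0.0121 + 0.1444 + 0.3481 = 0.6576
Uniqueness u² = 1 − h² = 1 − 0.6576 = 0.3424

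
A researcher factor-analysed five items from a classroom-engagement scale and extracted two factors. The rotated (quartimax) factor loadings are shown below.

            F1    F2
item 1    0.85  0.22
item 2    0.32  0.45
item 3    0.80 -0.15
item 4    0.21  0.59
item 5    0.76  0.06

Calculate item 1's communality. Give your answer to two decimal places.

h² = 0.85² + 0.22² = 0.7225 + 0.0484 = 0.7709

0.77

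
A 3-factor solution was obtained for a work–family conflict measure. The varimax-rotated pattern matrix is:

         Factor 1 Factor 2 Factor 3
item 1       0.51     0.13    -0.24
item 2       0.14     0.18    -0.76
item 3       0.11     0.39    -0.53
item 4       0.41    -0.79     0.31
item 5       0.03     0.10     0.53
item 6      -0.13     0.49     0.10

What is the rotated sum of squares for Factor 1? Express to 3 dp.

SS loadings for Factor 1 = 0.51² + 0.14² + 0.11² + 0.41² + 0.03² + (-0.13)² = 0.2601 + 0.0196 + 0.0121 + 0.1681 + 0.0009 + 0.0169 = 0.4777

0.478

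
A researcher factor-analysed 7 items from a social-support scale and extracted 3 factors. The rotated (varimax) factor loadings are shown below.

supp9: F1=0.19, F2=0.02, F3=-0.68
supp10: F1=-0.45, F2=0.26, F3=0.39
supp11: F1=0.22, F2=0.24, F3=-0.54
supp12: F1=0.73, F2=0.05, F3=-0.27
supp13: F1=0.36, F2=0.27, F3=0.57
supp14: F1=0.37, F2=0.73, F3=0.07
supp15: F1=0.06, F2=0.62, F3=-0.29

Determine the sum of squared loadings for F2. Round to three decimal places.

SS loadings for F2 = 0.02² + 0.26² + 0.24² + 0.05² + 0.27² + 0.73² + 0.62² = 0.0004 + 0.0676 + 0.0576 + 0.0025 + 0.0729 + 0.5329 + 0.3844 = 1.1183

1.118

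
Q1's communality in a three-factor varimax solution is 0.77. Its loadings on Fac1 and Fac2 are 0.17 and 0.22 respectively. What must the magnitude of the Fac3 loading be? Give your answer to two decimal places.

Under orthogonal rotation h² = Σλ², so λ_Fac3² = h² − (0.0773) = 0.77 − 0.0773 = 0.6927.
|λ| = √0.6927 = 0.8323.

0.83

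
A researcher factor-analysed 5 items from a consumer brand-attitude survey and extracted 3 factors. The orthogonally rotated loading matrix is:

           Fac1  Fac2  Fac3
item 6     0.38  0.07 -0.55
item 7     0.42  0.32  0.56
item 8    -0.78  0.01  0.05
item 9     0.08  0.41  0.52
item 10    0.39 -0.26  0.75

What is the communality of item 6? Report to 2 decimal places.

0.45

h² = 0.38² + 0.07² + (-0.55)² = 0.1444 + 0.0049 + 0.3025 = 0.4518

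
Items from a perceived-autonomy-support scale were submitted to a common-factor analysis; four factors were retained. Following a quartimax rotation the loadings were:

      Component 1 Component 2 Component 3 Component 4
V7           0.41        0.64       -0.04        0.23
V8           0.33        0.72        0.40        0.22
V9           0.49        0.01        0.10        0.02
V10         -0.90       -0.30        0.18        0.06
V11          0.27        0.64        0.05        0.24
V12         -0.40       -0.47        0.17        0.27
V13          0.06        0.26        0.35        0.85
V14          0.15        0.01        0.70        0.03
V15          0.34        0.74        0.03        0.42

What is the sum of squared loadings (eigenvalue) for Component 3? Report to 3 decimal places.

0.849

SS loadings for Component 3 = (-0.04)² + 0.40² + 0.10² + 0.18² + 0.05² + 0.17² + 0.35² + 0.70² + 0.03² = 0.0016 + 0.1600 + 0.0100 + 0.0324 + 0.0025 + 0.0289 + 0.1225 + 0.4900 + 0.0009 = 0.8488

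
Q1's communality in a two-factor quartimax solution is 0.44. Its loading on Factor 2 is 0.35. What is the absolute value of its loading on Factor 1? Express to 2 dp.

Under orthogonal rotation h² = Σλ², so λ_Factor 1² = h² − (0.1225) = 0.44 − 0.1225 = 0.3175.
|λ| = √0.3175 = 0.5635.

0.56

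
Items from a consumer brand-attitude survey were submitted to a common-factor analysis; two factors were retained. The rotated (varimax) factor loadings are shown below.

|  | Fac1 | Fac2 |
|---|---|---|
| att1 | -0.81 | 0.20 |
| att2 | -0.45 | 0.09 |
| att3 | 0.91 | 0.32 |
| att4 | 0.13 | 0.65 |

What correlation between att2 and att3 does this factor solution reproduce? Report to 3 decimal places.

r̂ = Σ λ_i·λ_j across factors = (-0.45)(0.91) + (0.09)(0.32)
  = -0.4095 +0.0288 = -0.3807

-0.381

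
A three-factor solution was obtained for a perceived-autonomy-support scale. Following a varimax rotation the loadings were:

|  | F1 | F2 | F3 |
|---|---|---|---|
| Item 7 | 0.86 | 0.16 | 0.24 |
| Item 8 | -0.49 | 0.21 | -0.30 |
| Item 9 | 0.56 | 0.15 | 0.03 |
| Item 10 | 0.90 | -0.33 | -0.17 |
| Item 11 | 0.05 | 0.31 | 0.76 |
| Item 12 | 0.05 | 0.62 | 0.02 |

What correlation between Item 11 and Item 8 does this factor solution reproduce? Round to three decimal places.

-0.187

r̂ = Σ λ_i·λ_j across factors = (0.05)(-0.49) + (0.31)(0.21) + (0.76)(-0.30)
  = -0.0245 +0.0651 -0.2280 = -0.1874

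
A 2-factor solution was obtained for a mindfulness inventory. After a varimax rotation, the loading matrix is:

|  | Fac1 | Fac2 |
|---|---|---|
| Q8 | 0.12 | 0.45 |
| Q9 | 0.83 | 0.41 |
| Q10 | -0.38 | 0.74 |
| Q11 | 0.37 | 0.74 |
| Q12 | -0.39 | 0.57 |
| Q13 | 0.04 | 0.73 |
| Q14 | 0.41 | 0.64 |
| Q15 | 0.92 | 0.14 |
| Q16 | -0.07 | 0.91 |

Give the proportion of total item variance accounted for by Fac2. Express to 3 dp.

SS loadings for Fac2 = 0.45² + 0.41² + 0.74² + 0.74² + 0.57² + 0.73² + 0.64² + 0.14² + 0.91² = 3.5809
Proportion of variance = 3.5809 / 9 = 0.3979.

0.398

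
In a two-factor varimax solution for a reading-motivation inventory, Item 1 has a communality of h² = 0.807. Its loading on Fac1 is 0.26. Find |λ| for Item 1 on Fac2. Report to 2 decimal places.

Under orthogonal rotation h² = Σλ², so λ_Fac2² = h² − (0.0676) = 0.807 − 0.0676 = 0.7394.
|λ| = √0.7394 = 0.8599.

0.86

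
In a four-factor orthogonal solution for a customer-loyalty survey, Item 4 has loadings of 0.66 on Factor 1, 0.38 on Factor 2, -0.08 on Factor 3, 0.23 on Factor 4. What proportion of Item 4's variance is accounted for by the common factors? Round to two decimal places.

0.64

h² = 0.66² + 0.38² + (-0.08)² + 0.23² = 0.4356 + 0.1444 + 0.0064 + 0.0529 = 0.6393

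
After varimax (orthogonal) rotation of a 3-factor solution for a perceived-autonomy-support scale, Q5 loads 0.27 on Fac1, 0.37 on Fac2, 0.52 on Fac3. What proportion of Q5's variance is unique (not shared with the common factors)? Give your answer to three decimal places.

h² = 0.27² + 0.37² + 0.52² = 0.0729 + 0.1369 + 0.2704 = 0.4802
Uniqueness u² = 1 − h² = 1 − 0.4802 = 0.5198

0.520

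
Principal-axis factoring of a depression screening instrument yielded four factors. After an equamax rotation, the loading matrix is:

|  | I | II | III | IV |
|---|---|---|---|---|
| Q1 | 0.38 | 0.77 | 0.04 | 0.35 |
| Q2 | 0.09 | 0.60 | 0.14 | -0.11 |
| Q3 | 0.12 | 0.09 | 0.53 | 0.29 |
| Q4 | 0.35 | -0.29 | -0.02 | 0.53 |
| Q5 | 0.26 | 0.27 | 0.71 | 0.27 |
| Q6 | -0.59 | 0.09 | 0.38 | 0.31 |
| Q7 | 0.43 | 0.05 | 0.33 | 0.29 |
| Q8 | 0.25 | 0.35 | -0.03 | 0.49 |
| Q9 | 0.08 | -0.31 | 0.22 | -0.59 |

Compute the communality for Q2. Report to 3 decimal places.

h² = 0.09² + 0.60² + 0.14² + (-0.11)² = 0.0081 + 0.3600 + 0.0196 + 0.0121 = 0.3998

0.400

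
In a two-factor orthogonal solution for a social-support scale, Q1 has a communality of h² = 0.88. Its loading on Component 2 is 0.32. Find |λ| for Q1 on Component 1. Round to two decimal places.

Under orthogonal rotation h² = Σλ², so λ_Component 1² = h² − (0.1024) = 0.88 − 0.1024 = 0.7776.
|λ| = √0.7776 = 0.8818.

0.88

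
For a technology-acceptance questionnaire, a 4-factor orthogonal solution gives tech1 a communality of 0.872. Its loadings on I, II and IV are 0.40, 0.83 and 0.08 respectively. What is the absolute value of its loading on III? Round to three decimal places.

Under orthogonal rotation h² = Σλ², so λ_III² = h² − (0.8553) = 0.872 − 0.8553 = 0.0167.
|λ| = √0.0167 = 0.1292.

0.129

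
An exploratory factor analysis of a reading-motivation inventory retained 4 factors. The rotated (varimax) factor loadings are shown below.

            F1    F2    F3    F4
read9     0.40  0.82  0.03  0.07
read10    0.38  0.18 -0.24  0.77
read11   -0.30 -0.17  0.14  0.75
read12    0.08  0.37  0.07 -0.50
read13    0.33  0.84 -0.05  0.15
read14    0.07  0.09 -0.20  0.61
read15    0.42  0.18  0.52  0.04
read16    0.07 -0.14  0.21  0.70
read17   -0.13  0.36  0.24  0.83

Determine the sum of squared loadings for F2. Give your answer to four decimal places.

1.7659

SS loadings for F2 = 0.82² + 0.18² + (-0.17)² + 0.37² + 0.84² + 0.09² + 0.18² + (-0.14)² + 0.36² = 0.6724 + 0.0324 + 0.0289 + 0.1369 + 0.7056 + 0.0081 + 0.0324 + 0.0196 + 0.1296 = 1.7659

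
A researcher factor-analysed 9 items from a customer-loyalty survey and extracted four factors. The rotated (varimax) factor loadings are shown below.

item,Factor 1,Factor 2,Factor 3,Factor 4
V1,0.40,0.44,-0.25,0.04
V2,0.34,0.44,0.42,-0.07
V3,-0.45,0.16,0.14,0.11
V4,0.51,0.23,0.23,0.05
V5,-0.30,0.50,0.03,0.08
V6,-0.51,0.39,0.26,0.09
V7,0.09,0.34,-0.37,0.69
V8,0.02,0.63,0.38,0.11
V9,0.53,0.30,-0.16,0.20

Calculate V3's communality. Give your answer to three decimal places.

0.260

h² = (-0.45)² + 0.16² + 0.14² + 0.11² = 0.2025 + 0.0256 + 0.0196 + 0.0121 = 0.2598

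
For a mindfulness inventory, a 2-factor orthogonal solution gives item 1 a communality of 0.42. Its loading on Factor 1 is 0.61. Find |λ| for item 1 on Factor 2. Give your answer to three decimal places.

Under orthogonal rotation h² = Σλ², so λ_Factor 2² = h² − (0.3721) = 0.42 − 0.3721 = 0.0479.
|λ| = √0.0479 = 0.2189.

0.219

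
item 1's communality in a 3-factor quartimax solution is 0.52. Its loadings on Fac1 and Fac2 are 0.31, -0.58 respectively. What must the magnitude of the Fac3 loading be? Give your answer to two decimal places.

Under orthogonal rotation h² = Σλ², so λ_Fac3² = h² − (0.4325) = 0.52 − 0.4325 = 0.0875.
|λ| = √0.0875 = 0.2958.

0.30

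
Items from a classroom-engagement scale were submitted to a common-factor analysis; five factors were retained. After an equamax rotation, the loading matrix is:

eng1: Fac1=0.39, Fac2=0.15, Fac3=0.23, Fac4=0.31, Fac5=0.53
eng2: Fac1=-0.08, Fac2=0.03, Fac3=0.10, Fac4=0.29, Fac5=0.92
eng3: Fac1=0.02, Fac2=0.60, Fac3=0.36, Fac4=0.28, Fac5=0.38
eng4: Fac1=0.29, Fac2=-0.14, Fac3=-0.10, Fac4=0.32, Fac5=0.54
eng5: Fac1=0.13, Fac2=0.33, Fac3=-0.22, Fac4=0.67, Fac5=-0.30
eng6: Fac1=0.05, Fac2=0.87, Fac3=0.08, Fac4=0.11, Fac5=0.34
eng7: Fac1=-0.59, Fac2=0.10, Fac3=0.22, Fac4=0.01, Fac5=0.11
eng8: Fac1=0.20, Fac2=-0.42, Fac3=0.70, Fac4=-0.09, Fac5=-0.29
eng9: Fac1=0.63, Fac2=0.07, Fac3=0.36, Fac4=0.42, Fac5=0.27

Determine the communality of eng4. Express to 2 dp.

h² = 0.29² + (-0.14)² + (-0.10)² + 0.32² + 0.54² = 0.0841 + 0.0196 + 0.0100 + 0.1024 + 0.2916 = 0.5077

0.51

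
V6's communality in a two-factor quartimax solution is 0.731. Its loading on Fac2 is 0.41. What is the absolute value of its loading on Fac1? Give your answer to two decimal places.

Under orthogonal rotation h² = Σλ², so λ_Fac1² = h² − (0.1681) = 0.731 − 0.1681 = 0.5629.
|λ| = √0.5629 = 0.7503.

0.75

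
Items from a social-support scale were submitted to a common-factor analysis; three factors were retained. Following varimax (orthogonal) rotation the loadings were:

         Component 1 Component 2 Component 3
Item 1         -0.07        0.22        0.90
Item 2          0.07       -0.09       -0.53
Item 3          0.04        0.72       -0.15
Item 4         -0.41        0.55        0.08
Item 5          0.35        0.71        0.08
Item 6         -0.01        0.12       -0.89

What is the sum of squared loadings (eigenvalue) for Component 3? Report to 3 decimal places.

1.918

SS loadings for Component 3 = 0.90² + (-0.53)² + (-0.15)² + 0.08² + 0.08² + (-0.89)² = 0.8100 + 0.2809 + 0.0225 + 0.0064 + 0.0064 + 0.7921 = 1.9183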